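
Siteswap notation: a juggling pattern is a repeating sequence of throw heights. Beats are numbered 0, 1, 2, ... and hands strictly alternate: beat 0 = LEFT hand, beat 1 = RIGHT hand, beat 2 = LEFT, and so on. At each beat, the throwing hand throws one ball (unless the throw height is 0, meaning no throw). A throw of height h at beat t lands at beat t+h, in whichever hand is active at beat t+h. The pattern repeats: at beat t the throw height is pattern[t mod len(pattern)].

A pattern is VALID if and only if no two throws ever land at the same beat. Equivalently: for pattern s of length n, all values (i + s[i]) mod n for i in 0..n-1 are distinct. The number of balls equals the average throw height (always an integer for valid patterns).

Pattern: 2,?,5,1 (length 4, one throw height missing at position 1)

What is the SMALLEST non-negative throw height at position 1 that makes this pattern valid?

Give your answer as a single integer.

Answer: 0

Derivation:
i=0: (0 + 2) mod 4 = 2
i=1: s[i]=? (unknown)
i=2: (2 + 5) mod 4 = 3
i=3: (3 + 1) mod 4 = 0
Known residues: [0, 2, 3]; need a permutation of 0..3, so missing residue r = 1
Need (1 + s) mod 4 = 1; smallest s = (1 - 1) mod 4 = 0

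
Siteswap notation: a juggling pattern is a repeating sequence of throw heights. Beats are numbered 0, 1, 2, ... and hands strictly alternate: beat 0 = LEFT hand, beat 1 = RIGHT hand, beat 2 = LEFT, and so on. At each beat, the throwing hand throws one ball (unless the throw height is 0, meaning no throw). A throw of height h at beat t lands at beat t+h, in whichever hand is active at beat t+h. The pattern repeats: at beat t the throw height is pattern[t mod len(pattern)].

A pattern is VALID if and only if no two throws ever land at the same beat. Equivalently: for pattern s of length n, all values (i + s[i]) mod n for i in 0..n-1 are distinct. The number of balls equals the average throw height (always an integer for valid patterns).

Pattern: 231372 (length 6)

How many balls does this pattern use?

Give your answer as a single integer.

Pattern = [2, 3, 1, 3, 7, 2], length n = 6
  position 0: throw height = 2, running sum = 2
  position 1: throw height = 3, running sum = 5
  position 2: throw height = 1, running sum = 6
  position 3: throw height = 3, running sum = 9
  position 4: throw height = 7, running sum = 16
  position 5: throw height = 2, running sum = 18
Total sum = 18; balls = sum / n = 18 / 6 = 3

Answer: 3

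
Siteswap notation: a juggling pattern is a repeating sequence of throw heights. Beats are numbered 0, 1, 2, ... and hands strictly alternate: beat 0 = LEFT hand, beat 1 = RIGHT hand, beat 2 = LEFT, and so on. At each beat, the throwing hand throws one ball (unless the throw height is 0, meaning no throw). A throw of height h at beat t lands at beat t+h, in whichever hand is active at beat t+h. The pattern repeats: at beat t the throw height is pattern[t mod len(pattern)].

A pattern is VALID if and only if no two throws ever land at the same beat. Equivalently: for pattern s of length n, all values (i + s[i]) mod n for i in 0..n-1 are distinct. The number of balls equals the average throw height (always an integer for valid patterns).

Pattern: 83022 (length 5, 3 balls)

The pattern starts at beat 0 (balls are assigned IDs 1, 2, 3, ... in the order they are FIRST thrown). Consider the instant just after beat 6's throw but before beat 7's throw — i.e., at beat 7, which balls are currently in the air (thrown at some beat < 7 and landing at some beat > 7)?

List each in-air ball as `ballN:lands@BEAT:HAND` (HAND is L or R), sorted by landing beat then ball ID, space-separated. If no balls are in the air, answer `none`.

Answer: ball1:lands@8:L ball2:lands@9:R ball3:lands@13:R

Derivation:
Beat 0 (L): throw ball1 h=8 -> lands@8:L; in-air after throw: [b1@8:L]
Beat 1 (R): throw ball2 h=3 -> lands@4:L; in-air after throw: [b2@4:L b1@8:L]
Beat 3 (R): throw ball3 h=2 -> lands@5:R; in-air after throw: [b2@4:L b3@5:R b1@8:L]
Beat 4 (L): throw ball2 h=2 -> lands@6:L; in-air after throw: [b3@5:R b2@6:L b1@8:L]
Beat 5 (R): throw ball3 h=8 -> lands@13:R; in-air after throw: [b2@6:L b1@8:L b3@13:R]
Beat 6 (L): throw ball2 h=3 -> lands@9:R; in-air after throw: [b1@8:L b2@9:R b3@13:R]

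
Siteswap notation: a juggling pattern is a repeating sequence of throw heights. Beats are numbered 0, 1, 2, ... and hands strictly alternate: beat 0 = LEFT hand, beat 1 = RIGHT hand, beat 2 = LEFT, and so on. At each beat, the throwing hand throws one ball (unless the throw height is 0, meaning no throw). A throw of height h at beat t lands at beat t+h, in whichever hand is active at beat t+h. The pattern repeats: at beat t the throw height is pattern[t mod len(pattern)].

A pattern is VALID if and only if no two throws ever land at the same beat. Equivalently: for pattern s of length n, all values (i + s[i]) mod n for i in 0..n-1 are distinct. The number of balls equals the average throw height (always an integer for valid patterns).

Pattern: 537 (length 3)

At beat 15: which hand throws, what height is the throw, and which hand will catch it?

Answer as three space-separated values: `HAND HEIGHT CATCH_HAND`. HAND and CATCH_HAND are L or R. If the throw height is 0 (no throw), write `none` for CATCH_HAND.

Answer: R 5 L

Derivation:
Beat 15: 15 mod 2 = 1, so hand = R
Throw height = pattern[15 mod 3] = pattern[0] = 5
Lands at beat 15+5=20, 20 mod 2 = 0, so catch hand = L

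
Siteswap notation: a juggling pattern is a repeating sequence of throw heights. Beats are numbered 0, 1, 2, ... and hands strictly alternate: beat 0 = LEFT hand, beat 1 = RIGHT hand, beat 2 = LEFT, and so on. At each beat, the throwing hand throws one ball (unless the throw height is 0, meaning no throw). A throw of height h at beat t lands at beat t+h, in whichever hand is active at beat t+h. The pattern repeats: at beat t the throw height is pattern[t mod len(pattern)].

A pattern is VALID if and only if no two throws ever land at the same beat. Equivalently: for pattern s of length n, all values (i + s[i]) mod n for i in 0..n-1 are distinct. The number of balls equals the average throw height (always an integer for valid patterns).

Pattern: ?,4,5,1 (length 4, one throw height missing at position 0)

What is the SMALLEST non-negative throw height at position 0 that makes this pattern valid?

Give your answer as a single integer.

Answer: 2

Derivation:
i=0: s[i]=? (unknown)
i=1: (1 + 4) mod 4 = 1
i=2: (2 + 5) mod 4 = 3
i=3: (3 + 1) mod 4 = 0
Known residues: [0, 1, 3]; need a permutation of 0..3, so missing residue r = 2
Need (0 + s) mod 4 = 2; smallest s = (2 - 0) mod 4 = 2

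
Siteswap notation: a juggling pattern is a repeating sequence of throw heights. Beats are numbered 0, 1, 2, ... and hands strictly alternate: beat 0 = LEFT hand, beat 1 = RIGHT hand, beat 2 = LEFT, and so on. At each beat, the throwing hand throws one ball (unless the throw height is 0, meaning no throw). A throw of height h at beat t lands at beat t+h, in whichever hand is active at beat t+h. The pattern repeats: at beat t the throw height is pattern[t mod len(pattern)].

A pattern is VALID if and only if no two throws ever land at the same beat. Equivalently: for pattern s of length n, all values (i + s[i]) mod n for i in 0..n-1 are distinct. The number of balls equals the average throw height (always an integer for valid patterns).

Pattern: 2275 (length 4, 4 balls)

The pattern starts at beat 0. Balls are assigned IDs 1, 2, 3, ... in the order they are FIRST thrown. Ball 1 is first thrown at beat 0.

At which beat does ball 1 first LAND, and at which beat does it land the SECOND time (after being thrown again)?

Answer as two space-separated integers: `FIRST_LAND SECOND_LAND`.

Answer: 2 9

Derivation:
Beat 0 (L): throw ball1 h=2 -> lands@2:L; in-air after throw: [b1@2:L]
Beat 1 (R): throw ball2 h=2 -> lands@3:R; in-air after throw: [b1@2:L b2@3:R]
Beat 2 (L): throw ball1 h=7 -> lands@9:R; in-air after throw: [b2@3:R b1@9:R]
Beat 3 (R): throw ball2 h=5 -> lands@8:L; in-air after throw: [b2@8:L b1@9:R]
Beat 4 (L): throw ball3 h=2 -> lands@6:L; in-air after throw: [b3@6:L b2@8:L b1@9:R]
Beat 5 (R): throw ball4 h=2 -> lands@7:R; in-air after throw: [b3@6:L b4@7:R b2@8:L b1@9:R]
Beat 6 (L): throw ball3 h=7 -> lands@13:R; in-air after throw: [b4@7:R b2@8:L b1@9:R b3@13:R]
Beat 7 (R): throw ball4 h=5 -> lands@12:L; in-air after throw: [b2@8:L b1@9:R b4@12:L b3@13:R]
Beat 8 (L): throw ball2 h=2 -> lands@10:L; in-air after throw: [b1@9:R b2@10:L b4@12:L b3@13:R]
Beat 9 (R): throw ball1 h=2 -> lands@11:R; in-air after throw: [b2@10:L b1@11:R b4@12:L b3@13:R]
Ball 1: thrown@0 h=2 -> first land @2; rethrown@2 h=7 -> second land @9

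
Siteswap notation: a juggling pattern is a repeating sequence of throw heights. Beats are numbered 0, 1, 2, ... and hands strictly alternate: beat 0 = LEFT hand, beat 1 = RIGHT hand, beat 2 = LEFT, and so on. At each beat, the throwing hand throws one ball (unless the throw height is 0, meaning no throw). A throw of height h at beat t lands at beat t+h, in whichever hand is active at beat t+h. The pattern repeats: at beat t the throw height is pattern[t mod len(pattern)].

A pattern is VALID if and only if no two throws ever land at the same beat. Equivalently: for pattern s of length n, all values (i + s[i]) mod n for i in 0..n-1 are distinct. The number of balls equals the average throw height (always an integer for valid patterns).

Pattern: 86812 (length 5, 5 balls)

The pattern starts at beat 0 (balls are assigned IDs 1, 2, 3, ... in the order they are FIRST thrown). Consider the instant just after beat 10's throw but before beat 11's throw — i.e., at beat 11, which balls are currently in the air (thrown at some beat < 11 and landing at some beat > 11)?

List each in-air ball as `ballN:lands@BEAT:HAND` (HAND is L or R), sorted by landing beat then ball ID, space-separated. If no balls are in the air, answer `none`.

Beat 0 (L): throw ball1 h=8 -> lands@8:L; in-air after throw: [b1@8:L]
Beat 1 (R): throw ball2 h=6 -> lands@7:R; in-air after throw: [b2@7:R b1@8:L]
Beat 2 (L): throw ball3 h=8 -> lands@10:L; in-air after throw: [b2@7:R b1@8:L b3@10:L]
Beat 3 (R): throw ball4 h=1 -> lands@4:L; in-air after throw: [b4@4:L b2@7:R b1@8:L b3@10:L]
Beat 4 (L): throw ball4 h=2 -> lands@6:L; in-air after throw: [b4@6:L b2@7:R b1@8:L b3@10:L]
Beat 5 (R): throw ball5 h=8 -> lands@13:R; in-air after throw: [b4@6:L b2@7:R b1@8:L b3@10:L b5@13:R]
Beat 6 (L): throw ball4 h=6 -> lands@12:L; in-air after throw: [b2@7:R b1@8:L b3@10:L b4@12:L b5@13:R]
Beat 7 (R): throw ball2 h=8 -> lands@15:R; in-air after throw: [b1@8:L b3@10:L b4@12:L b5@13:R b2@15:R]
Beat 8 (L): throw ball1 h=1 -> lands@9:R; in-air after throw: [b1@9:R b3@10:L b4@12:L b5@13:R b2@15:R]
Beat 9 (R): throw ball1 h=2 -> lands@11:R; in-air after throw: [b3@10:L b1@11:R b4@12:L b5@13:R b2@15:R]
Beat 10 (L): throw ball3 h=8 -> lands@18:L; in-air after throw: [b1@11:R b4@12:L b5@13:R b2@15:R b3@18:L]
Beat 11 (R): throw ball1 h=6 -> lands@17:R; in-air after throw: [b4@12:L b5@13:R b2@15:R b1@17:R b3@18:L]

Answer: ball4:lands@12:L ball5:lands@13:R ball2:lands@15:R ball3:lands@18:L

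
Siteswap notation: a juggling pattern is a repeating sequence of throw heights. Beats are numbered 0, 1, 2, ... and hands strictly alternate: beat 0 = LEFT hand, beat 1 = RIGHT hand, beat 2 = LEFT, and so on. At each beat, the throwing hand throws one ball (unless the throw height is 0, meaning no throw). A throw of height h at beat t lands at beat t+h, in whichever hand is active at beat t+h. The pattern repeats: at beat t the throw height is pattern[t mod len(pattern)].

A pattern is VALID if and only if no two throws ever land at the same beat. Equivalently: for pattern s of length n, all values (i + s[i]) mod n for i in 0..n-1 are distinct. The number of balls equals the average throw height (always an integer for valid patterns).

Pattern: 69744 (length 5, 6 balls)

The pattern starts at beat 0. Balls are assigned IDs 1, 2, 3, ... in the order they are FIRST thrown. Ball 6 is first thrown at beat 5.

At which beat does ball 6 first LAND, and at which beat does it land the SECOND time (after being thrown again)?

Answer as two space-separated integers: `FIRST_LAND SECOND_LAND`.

Answer: 11 20

Derivation:
Beat 0 (L): throw ball1 h=6 -> lands@6:L; in-air after throw: [b1@6:L]
Beat 1 (R): throw ball2 h=9 -> lands@10:L; in-air after throw: [b1@6:L b2@10:L]
Beat 2 (L): throw ball3 h=7 -> lands@9:R; in-air after throw: [b1@6:L b3@9:R b2@10:L]
Beat 3 (R): throw ball4 h=4 -> lands@7:R; in-air after throw: [b1@6:L b4@7:R b3@9:R b2@10:L]
Beat 4 (L): throw ball5 h=4 -> lands@8:L; in-air after throw: [b1@6:L b4@7:R b5@8:L b3@9:R b2@10:L]
Beat 5 (R): throw ball6 h=6 -> lands@11:R; in-air after throw: [b1@6:L b4@7:R b5@8:L b3@9:R b2@10:L b6@11:R]
Beat 6 (L): throw ball1 h=9 -> lands@15:R; in-air after throw: [b4@7:R b5@8:L b3@9:R b2@10:L b6@11:R b1@15:R]
Beat 7 (R): throw ball4 h=7 -> lands@14:L; in-air after throw: [b5@8:L b3@9:R b2@10:L b6@11:R b4@14:L b1@15:R]
Beat 8 (L): throw ball5 h=4 -> lands@12:L; in-air after throw: [b3@9:R b2@10:L b6@11:R b5@12:L b4@14:L b1@15:R]
Beat 9 (R): throw ball3 h=4 -> lands@13:R; in-air after throw: [b2@10:L b6@11:R b5@12:L b3@13:R b4@14:L b1@15:R]
Beat 10 (L): throw ball2 h=6 -> lands@16:L; in-air after throw: [b6@11:R b5@12:L b3@13:R b4@14:L b1@15:R b2@16:L]
Beat 11 (R): throw ball6 h=9 -> lands@20:L; in-air after throw: [b5@12:L b3@13:R b4@14:L b1@15:R b2@16:L b6@20:L]
Beat 12 (L): throw ball5 h=7 -> lands@19:R; in-air after throw: [b3@13:R b4@14:L b1@15:R b2@16:L b5@19:R b6@20:L]
Beat 13 (R): throw ball3 h=4 -> lands@17:R; in-air after throw: [b4@14:L b1@15:R b2@16:L b3@17:R b5@19:R b6@20:L]
Beat 14 (L): throw ball4 h=4 -> lands@18:L; in-air after throw: [b1@15:R b2@16:L b3@17:R b4@18:L b5@19:R b6@20:L]
Beat 15 (R): throw ball1 h=6 -> lands@21:R; in-air after throw: [b2@16:L b3@17:R b4@18:L b5@19:R b6@20:L b1@21:R]
Beat 16 (L): throw ball2 h=9 -> lands@25:R; in-air after throw: [b3@17:R b4@18:L b5@19:R b6@20:L b1@21:R b2@25:R]
Beat 17 (R): throw ball3 h=7 -> lands@24:L; in-air after throw: [b4@18:L b5@19:R b6@20:L b1@21:R b3@24:L b2@25:R]
Beat 18 (L): throw ball4 h=4 -> lands@22:L; in-air after throw: [b5@19:R b6@20:L b1@21:R b4@22:L b3@24:L b2@25:R]
Beat 19 (R): throw ball5 h=4 -> lands@23:R; in-air after throw: [b6@20:L b1@21:R b4@22:L b5@23:R b3@24:L b2@25:R]
Beat 20 (L): throw ball6 h=6 -> lands@26:L; in-air after throw: [b1@21:R b4@22:L b5@23:R b3@24:L b2@25:R b6@26:L]
Ball 6: thrown@5 h=6 -> first land @11; rethrown@11 h=9 -> second land @20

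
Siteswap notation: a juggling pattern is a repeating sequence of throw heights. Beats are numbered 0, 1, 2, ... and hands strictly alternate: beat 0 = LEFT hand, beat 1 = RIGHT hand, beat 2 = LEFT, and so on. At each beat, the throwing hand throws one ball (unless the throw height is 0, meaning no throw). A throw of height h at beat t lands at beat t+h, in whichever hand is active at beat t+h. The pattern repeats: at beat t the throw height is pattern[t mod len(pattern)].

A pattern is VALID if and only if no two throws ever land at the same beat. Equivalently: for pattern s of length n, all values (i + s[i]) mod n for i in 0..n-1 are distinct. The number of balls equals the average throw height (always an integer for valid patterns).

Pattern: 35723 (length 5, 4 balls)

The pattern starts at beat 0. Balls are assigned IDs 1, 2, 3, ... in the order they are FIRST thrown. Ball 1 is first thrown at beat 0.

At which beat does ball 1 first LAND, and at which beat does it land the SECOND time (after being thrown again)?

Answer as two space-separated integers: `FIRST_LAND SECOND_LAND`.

Beat 0 (L): throw ball1 h=3 -> lands@3:R; in-air after throw: [b1@3:R]
Beat 1 (R): throw ball2 h=5 -> lands@6:L; in-air after throw: [b1@3:R b2@6:L]
Beat 2 (L): throw ball3 h=7 -> lands@9:R; in-air after throw: [b1@3:R b2@6:L b3@9:R]
Beat 3 (R): throw ball1 h=2 -> lands@5:R; in-air after throw: [b1@5:R b2@6:L b3@9:R]
Beat 4 (L): throw ball4 h=3 -> lands@7:R; in-air after throw: [b1@5:R b2@6:L b4@7:R b3@9:R]
Beat 5 (R): throw ball1 h=3 -> lands@8:L; in-air after throw: [b2@6:L b4@7:R b1@8:L b3@9:R]
Ball 1: thrown@0 h=3 -> first land @3; rethrown@3 h=2 -> second land @5

Answer: 3 5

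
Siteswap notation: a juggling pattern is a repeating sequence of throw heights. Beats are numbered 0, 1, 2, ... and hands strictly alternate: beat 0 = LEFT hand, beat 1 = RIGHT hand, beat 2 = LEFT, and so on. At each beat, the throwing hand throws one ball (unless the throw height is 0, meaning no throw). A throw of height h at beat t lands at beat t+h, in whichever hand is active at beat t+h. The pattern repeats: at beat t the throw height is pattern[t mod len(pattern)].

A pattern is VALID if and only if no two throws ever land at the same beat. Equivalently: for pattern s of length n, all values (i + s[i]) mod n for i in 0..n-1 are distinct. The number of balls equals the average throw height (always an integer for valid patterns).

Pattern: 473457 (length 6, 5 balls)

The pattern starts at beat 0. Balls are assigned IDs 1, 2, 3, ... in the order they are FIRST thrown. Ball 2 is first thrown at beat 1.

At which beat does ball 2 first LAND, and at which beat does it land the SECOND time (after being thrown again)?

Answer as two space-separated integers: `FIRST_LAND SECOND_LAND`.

Answer: 8 11

Derivation:
Beat 0 (L): throw ball1 h=4 -> lands@4:L; in-air after throw: [b1@4:L]
Beat 1 (R): throw ball2 h=7 -> lands@8:L; in-air after throw: [b1@4:L b2@8:L]
Beat 2 (L): throw ball3 h=3 -> lands@5:R; in-air after throw: [b1@4:L b3@5:R b2@8:L]
Beat 3 (R): throw ball4 h=4 -> lands@7:R; in-air after throw: [b1@4:L b3@5:R b4@7:R b2@8:L]
Beat 4 (L): throw ball1 h=5 -> lands@9:R; in-air after throw: [b3@5:R b4@7:R b2@8:L b1@9:R]
Beat 5 (R): throw ball3 h=7 -> lands@12:L; in-air after throw: [b4@7:R b2@8:L b1@9:R b3@12:L]
Beat 6 (L): throw ball5 h=4 -> lands@10:L; in-air after throw: [b4@7:R b2@8:L b1@9:R b5@10:L b3@12:L]
Beat 7 (R): throw ball4 h=7 -> lands@14:L; in-air after throw: [b2@8:L b1@9:R b5@10:L b3@12:L b4@14:L]
Beat 8 (L): throw ball2 h=3 -> lands@11:R; in-air after throw: [b1@9:R b5@10:L b2@11:R b3@12:L b4@14:L]
Beat 9 (R): throw ball1 h=4 -> lands@13:R; in-air after throw: [b5@10:L b2@11:R b3@12:L b1@13:R b4@14:L]
Beat 10 (L): throw ball5 h=5 -> lands@15:R; in-air after throw: [b2@11:R b3@12:L b1@13:R b4@14:L b5@15:R]
Beat 11 (R): throw ball2 h=7 -> lands@18:L; in-air after throw: [b3@12:L b1@13:R b4@14:L b5@15:R b2@18:L]
Ball 2: thrown@1 h=7 -> first land @8; rethrown@8 h=3 -> second land @11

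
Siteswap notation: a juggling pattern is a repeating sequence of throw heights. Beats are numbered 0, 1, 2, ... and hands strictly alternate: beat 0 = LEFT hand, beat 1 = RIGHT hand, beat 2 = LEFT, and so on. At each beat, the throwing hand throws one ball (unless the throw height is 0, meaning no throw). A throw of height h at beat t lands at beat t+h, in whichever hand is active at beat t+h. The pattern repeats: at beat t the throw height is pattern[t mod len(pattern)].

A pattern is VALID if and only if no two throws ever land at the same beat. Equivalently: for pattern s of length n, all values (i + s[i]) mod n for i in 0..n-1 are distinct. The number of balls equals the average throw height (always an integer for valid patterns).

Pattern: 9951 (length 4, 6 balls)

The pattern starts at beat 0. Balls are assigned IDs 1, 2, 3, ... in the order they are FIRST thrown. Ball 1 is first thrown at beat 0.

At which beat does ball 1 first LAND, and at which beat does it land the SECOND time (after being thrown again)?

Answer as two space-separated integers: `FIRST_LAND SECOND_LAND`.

Answer: 9 18

Derivation:
Beat 0 (L): throw ball1 h=9 -> lands@9:R; in-air after throw: [b1@9:R]
Beat 1 (R): throw ball2 h=9 -> lands@10:L; in-air after throw: [b1@9:R b2@10:L]
Beat 2 (L): throw ball3 h=5 -> lands@7:R; in-air after throw: [b3@7:R b1@9:R b2@10:L]
Beat 3 (R): throw ball4 h=1 -> lands@4:L; in-air after throw: [b4@4:L b3@7:R b1@9:R b2@10:L]
Beat 4 (L): throw ball4 h=9 -> lands@13:R; in-air after throw: [b3@7:R b1@9:R b2@10:L b4@13:R]
Beat 5 (R): throw ball5 h=9 -> lands@14:L; in-air after throw: [b3@7:R b1@9:R b2@10:L b4@13:R b5@14:L]
Beat 6 (L): throw ball6 h=5 -> lands@11:R; in-air after throw: [b3@7:R b1@9:R b2@10:L b6@11:R b4@13:R b5@14:L]
Beat 7 (R): throw ball3 h=1 -> lands@8:L; in-air after throw: [b3@8:L b1@9:R b2@10:L b6@11:R b4@13:R b5@14:L]
Beat 8 (L): throw ball3 h=9 -> lands@17:R; in-air after throw: [b1@9:R b2@10:L b6@11:R b4@13:R b5@14:L b3@17:R]
Beat 9 (R): throw ball1 h=9 -> lands@18:L; in-air after throw: [b2@10:L b6@11:R b4@13:R b5@14:L b3@17:R b1@18:L]
Beat 10 (L): throw ball2 h=5 -> lands@15:R; in-air after throw: [b6@11:R b4@13:R b5@14:L b2@15:R b3@17:R b1@18:L]
Beat 11 (R): throw ball6 h=1 -> lands@12:L; in-air after throw: [b6@12:L b4@13:R b5@14:L b2@15:R b3@17:R b1@18:L]
Beat 12 (L): throw ball6 h=9 -> lands@21:R; in-air after throw: [b4@13:R b5@14:L b2@15:R b3@17:R b1@18:L b6@21:R]
Beat 13 (R): throw ball4 h=9 -> lands@22:L; in-air after throw: [b5@14:L b2@15:R b3@17:R b1@18:L b6@21:R b4@22:L]
Beat 14 (L): throw ball5 h=5 -> lands@19:R; in-air after throw: [b2@15:R b3@17:R b1@18:L b5@19:R b6@21:R b4@22:L]
Beat 15 (R): throw ball2 h=1 -> lands@16:L; in-air after throw: [b2@16:L b3@17:R b1@18:L b5@19:R b6@21:R b4@22:L]
Beat 16 (L): throw ball2 h=9 -> lands@25:R; in-air after throw: [b3@17:R b1@18:L b5@19:R b6@21:R b4@22:L b2@25:R]
Beat 17 (R): throw ball3 h=9 -> lands@26:L; in-air after throw: [b1@18:L b5@19:R b6@21:R b4@22:L b2@25:R b3@26:L]
Beat 18 (L): throw ball1 h=5 -> lands@23:R; in-air after throw: [b5@19:R b6@21:R b4@22:L b1@23:R b2@25:R b3@26:L]
Ball 1: thrown@0 h=9 -> first land @9; rethrown@9 h=9 -> second land @18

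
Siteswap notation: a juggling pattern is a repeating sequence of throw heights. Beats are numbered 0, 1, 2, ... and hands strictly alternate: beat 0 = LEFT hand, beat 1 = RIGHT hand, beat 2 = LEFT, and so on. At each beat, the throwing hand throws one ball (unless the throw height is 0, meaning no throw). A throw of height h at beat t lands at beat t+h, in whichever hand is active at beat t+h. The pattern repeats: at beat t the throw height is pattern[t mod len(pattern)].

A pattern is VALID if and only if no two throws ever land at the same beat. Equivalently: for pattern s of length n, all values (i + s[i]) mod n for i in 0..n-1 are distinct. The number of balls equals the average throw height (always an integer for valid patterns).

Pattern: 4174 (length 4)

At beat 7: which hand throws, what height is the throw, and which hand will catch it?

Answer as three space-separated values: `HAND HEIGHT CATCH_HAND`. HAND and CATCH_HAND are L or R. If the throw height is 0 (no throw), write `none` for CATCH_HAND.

Answer: R 4 R

Derivation:
Beat 7: 7 mod 2 = 1, so hand = R
Throw height = pattern[7 mod 4] = pattern[3] = 4
Lands at beat 7+4=11, 11 mod 2 = 1, so catch hand = R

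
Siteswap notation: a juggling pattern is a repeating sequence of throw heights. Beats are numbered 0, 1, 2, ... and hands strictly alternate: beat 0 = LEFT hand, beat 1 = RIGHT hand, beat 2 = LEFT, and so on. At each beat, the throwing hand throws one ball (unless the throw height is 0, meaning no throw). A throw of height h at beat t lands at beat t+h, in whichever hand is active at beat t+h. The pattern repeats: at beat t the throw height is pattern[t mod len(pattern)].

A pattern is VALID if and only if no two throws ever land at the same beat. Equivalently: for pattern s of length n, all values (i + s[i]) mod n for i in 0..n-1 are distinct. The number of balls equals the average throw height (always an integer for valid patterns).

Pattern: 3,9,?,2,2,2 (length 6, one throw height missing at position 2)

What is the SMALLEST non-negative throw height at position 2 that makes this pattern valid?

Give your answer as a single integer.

Answer: 0

Derivation:
i=0: (0 + 3) mod 6 = 3
i=1: (1 + 9) mod 6 = 4
i=2: s[i]=? (unknown)
i=3: (3 + 2) mod 6 = 5
i=4: (4 + 2) mod 6 = 0
i=5: (5 + 2) mod 6 = 1
Known residues: [0, 1, 3, 4, 5]; need a permutation of 0..5, so missing residue r = 2
Need (2 + s) mod 6 = 2; smallest s = (2 - 2) mod 6 = 0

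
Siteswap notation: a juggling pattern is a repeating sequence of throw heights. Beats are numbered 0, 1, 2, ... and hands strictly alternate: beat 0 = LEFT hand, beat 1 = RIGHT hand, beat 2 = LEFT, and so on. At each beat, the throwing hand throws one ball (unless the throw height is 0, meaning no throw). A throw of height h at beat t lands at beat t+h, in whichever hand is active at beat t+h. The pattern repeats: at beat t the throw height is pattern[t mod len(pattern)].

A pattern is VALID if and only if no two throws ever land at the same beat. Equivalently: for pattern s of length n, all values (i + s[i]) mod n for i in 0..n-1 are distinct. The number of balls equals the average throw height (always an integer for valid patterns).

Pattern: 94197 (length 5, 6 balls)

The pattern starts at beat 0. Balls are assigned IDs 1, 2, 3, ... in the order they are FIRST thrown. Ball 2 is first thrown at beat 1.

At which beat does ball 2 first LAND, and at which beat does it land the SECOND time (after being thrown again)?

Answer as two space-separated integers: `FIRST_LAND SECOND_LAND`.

Beat 0 (L): throw ball1 h=9 -> lands@9:R; in-air after throw: [b1@9:R]
Beat 1 (R): throw ball2 h=4 -> lands@5:R; in-air after throw: [b2@5:R b1@9:R]
Beat 2 (L): throw ball3 h=1 -> lands@3:R; in-air after throw: [b3@3:R b2@5:R b1@9:R]
Beat 3 (R): throw ball3 h=9 -> lands@12:L; in-air after throw: [b2@5:R b1@9:R b3@12:L]
Beat 4 (L): throw ball4 h=7 -> lands@11:R; in-air after throw: [b2@5:R b1@9:R b4@11:R b3@12:L]
Beat 5 (R): throw ball2 h=9 -> lands@14:L; in-air after throw: [b1@9:R b4@11:R b3@12:L b2@14:L]
Beat 6 (L): throw ball5 h=4 -> lands@10:L; in-air after throw: [b1@9:R b5@10:L b4@11:R b3@12:L b2@14:L]
Beat 7 (R): throw ball6 h=1 -> lands@8:L; in-air after throw: [b6@8:L b1@9:R b5@10:L b4@11:R b3@12:L b2@14:L]
Beat 8 (L): throw ball6 h=9 -> lands@17:R; in-air after throw: [b1@9:R b5@10:L b4@11:R b3@12:L b2@14:L b6@17:R]
Beat 9 (R): throw ball1 h=7 -> lands@16:L; in-air after throw: [b5@10:L b4@11:R b3@12:L b2@14:L b1@16:L b6@17:R]
Beat 10 (L): throw ball5 h=9 -> lands@19:R; in-air after throw: [b4@11:R b3@12:L b2@14:L b1@16:L b6@17:R b5@19:R]
Beat 11 (R): throw ball4 h=4 -> lands@15:R; in-air after throw: [b3@12:L b2@14:L b4@15:R b1@16:L b6@17:R b5@19:R]
Beat 12 (L): throw ball3 h=1 -> lands@13:R; in-air after throw: [b3@13:R b2@14:L b4@15:R b1@16:L b6@17:R b5@19:R]
Beat 13 (R): throw ball3 h=9 -> lands@22:L; in-air after throw: [b2@14:L b4@15:R b1@16:L b6@17:R b5@19:R b3@22:L]
Beat 14 (L): throw ball2 h=7 -> lands@21:R; in-air after throw: [b4@15:R b1@16:L b6@17:R b5@19:R b2@21:R b3@22:L]
Ball 2: thrown@1 h=4 -> first land @5; rethrown@5 h=9 -> second land @14

Answer: 5 14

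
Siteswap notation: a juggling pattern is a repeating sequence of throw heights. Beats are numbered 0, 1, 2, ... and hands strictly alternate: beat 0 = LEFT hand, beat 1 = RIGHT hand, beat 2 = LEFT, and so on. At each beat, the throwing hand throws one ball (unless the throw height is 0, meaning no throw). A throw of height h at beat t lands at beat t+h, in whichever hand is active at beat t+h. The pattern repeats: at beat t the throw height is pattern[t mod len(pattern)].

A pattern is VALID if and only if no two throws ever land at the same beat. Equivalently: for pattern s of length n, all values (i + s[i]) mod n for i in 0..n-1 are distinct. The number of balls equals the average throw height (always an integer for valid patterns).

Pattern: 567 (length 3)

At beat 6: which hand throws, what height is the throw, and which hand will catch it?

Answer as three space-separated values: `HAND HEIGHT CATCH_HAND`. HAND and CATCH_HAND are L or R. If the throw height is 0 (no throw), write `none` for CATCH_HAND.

Answer: L 5 R

Derivation:
Beat 6: 6 mod 2 = 0, so hand = L
Throw height = pattern[6 mod 3] = pattern[0] = 5
Lands at beat 6+5=11, 11 mod 2 = 1, so catch hand = R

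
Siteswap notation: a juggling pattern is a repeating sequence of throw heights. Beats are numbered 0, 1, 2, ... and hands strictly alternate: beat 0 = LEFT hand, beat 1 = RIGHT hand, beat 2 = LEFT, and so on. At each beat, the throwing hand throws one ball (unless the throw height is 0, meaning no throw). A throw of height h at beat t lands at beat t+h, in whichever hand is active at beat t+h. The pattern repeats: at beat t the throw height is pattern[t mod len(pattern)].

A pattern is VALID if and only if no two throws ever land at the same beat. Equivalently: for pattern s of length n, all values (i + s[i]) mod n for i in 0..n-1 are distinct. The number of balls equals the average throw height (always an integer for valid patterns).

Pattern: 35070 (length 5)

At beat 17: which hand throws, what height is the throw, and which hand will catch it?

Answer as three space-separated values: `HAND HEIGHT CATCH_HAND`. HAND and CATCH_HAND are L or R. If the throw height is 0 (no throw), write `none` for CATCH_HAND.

Answer: R 0 none

Derivation:
Beat 17: 17 mod 2 = 1, so hand = R
Throw height = pattern[17 mod 5] = pattern[2] = 0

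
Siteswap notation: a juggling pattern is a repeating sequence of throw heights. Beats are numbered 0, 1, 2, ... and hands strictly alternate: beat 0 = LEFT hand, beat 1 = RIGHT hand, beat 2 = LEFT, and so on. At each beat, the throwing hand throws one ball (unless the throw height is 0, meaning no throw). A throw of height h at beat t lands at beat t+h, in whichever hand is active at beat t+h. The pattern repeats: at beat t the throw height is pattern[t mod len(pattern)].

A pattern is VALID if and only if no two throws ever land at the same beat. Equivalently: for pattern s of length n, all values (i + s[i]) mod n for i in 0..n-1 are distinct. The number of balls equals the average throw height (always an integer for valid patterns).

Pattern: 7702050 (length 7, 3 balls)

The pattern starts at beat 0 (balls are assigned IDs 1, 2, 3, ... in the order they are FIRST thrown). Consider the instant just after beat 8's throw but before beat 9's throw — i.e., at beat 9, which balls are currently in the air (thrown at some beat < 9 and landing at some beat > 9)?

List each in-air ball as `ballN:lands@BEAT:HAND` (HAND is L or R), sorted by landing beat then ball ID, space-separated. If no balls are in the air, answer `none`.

Answer: ball3:lands@10:L ball1:lands@14:L ball2:lands@15:R

Derivation:
Beat 0 (L): throw ball1 h=7 -> lands@7:R; in-air after throw: [b1@7:R]
Beat 1 (R): throw ball2 h=7 -> lands@8:L; in-air after throw: [b1@7:R b2@8:L]
Beat 3 (R): throw ball3 h=2 -> lands@5:R; in-air after throw: [b3@5:R b1@7:R b2@8:L]
Beat 5 (R): throw ball3 h=5 -> lands@10:L; in-air after throw: [b1@7:R b2@8:L b3@10:L]
Beat 7 (R): throw ball1 h=7 -> lands@14:L; in-air after throw: [b2@8:L b3@10:L b1@14:L]
Beat 8 (L): throw ball2 h=7 -> lands@15:R; in-air after throw: [b3@10:L b1@14:L b2@15:R]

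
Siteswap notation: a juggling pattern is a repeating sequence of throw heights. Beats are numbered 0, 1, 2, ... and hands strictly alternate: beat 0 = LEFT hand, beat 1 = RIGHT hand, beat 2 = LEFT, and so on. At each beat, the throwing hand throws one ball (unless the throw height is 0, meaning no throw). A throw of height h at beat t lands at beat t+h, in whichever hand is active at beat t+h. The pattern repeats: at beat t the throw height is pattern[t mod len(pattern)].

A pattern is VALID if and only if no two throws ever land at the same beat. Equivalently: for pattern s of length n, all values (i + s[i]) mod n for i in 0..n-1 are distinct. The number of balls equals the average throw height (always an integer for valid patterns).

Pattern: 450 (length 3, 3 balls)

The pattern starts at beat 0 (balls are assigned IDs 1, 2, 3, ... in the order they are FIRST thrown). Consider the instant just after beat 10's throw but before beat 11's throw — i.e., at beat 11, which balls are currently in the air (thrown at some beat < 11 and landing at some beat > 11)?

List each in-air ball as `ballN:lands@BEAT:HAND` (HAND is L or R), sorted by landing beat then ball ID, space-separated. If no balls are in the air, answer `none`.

Beat 0 (L): throw ball1 h=4 -> lands@4:L; in-air after throw: [b1@4:L]
Beat 1 (R): throw ball2 h=5 -> lands@6:L; in-air after throw: [b1@4:L b2@6:L]
Beat 3 (R): throw ball3 h=4 -> lands@7:R; in-air after throw: [b1@4:L b2@6:L b3@7:R]
Beat 4 (L): throw ball1 h=5 -> lands@9:R; in-air after throw: [b2@6:L b3@7:R b1@9:R]
Beat 6 (L): throw ball2 h=4 -> lands@10:L; in-air after throw: [b3@7:R b1@9:R b2@10:L]
Beat 7 (R): throw ball3 h=5 -> lands@12:L; in-air after throw: [b1@9:R b2@10:L b3@12:L]
Beat 9 (R): throw ball1 h=4 -> lands@13:R; in-air after throw: [b2@10:L b3@12:L b1@13:R]
Beat 10 (L): throw ball2 h=5 -> lands@15:R; in-air after throw: [b3@12:L b1@13:R b2@15:R]

Answer: ball3:lands@12:L ball1:lands@13:R ball2:lands@15:R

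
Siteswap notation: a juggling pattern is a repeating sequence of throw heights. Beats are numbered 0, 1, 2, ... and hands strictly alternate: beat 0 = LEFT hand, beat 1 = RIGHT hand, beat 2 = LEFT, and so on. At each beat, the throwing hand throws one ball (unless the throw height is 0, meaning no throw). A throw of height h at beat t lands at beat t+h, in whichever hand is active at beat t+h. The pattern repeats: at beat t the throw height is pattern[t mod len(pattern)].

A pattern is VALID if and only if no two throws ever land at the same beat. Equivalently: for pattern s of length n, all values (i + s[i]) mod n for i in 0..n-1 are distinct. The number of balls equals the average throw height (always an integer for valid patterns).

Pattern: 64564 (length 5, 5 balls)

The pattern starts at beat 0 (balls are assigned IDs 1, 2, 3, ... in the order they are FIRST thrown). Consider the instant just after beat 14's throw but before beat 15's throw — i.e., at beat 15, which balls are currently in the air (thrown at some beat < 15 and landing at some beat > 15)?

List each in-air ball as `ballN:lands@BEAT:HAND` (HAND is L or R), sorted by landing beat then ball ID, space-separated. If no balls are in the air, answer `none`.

Answer: ball1:lands@16:L ball3:lands@17:R ball5:lands@18:L ball4:lands@19:R

Derivation:
Beat 0 (L): throw ball1 h=6 -> lands@6:L; in-air after throw: [b1@6:L]
Beat 1 (R): throw ball2 h=4 -> lands@5:R; in-air after throw: [b2@5:R b1@6:L]
Beat 2 (L): throw ball3 h=5 -> lands@7:R; in-air after throw: [b2@5:R b1@6:L b3@7:R]
Beat 3 (R): throw ball4 h=6 -> lands@9:R; in-air after throw: [b2@5:R b1@6:L b3@7:R b4@9:R]
Beat 4 (L): throw ball5 h=4 -> lands@8:L; in-air after throw: [b2@5:R b1@6:L b3@7:R b5@8:L b4@9:R]
Beat 5 (R): throw ball2 h=6 -> lands@11:R; in-air after throw: [b1@6:L b3@7:R b5@8:L b4@9:R b2@11:R]
Beat 6 (L): throw ball1 h=4 -> lands@10:L; in-air after throw: [b3@7:R b5@8:L b4@9:R b1@10:L b2@11:R]
Beat 7 (R): throw ball3 h=5 -> lands@12:L; in-air after throw: [b5@8:L b4@9:R b1@10:L b2@11:R b3@12:L]
Beat 8 (L): throw ball5 h=6 -> lands@14:L; in-air after throw: [b4@9:R b1@10:L b2@11:R b3@12:L b5@14:L]
Beat 9 (R): throw ball4 h=4 -> lands@13:R; in-air after throw: [b1@10:L b2@11:R b3@12:L b4@13:R b5@14:L]
Beat 10 (L): throw ball1 h=6 -> lands@16:L; in-air after throw: [b2@11:R b3@12:L b4@13:R b5@14:L b1@16:L]
Beat 11 (R): throw ball2 h=4 -> lands@15:R; in-air after throw: [b3@12:L b4@13:R b5@14:L b2@15:R b1@16:L]
Beat 12 (L): throw ball3 h=5 -> lands@17:R; in-air after throw: [b4@13:R b5@14:L b2@15:R b1@16:L b3@17:R]
Beat 13 (R): throw ball4 h=6 -> lands@19:R; in-air after throw: [b5@14:L b2@15:R b1@16:L b3@17:R b4@19:R]
Beat 14 (L): throw ball5 h=4 -> lands@18:L; in-air after throw: [b2@15:R b1@16:L b3@17:R b5@18:L b4@19:R]
Beat 15 (R): throw ball2 h=6 -> lands@21:R; in-air after throw: [b1@16:L b3@17:R b5@18:L b4@19:R b2@21:R]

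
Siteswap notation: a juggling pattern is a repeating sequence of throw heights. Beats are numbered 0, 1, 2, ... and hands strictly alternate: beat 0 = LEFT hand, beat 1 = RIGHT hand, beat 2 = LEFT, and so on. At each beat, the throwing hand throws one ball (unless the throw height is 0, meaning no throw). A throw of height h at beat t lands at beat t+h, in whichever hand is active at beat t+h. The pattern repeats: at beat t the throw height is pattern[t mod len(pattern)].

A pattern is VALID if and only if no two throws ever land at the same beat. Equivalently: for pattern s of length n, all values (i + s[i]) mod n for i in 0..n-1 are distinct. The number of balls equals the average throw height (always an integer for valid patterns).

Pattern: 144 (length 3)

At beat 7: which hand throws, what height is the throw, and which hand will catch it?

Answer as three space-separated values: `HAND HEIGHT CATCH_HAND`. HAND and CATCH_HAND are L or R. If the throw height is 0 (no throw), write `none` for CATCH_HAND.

Answer: R 4 R

Derivation:
Beat 7: 7 mod 2 = 1, so hand = R
Throw height = pattern[7 mod 3] = pattern[1] = 4
Lands at beat 7+4=11, 11 mod 2 = 1, so catch hand = R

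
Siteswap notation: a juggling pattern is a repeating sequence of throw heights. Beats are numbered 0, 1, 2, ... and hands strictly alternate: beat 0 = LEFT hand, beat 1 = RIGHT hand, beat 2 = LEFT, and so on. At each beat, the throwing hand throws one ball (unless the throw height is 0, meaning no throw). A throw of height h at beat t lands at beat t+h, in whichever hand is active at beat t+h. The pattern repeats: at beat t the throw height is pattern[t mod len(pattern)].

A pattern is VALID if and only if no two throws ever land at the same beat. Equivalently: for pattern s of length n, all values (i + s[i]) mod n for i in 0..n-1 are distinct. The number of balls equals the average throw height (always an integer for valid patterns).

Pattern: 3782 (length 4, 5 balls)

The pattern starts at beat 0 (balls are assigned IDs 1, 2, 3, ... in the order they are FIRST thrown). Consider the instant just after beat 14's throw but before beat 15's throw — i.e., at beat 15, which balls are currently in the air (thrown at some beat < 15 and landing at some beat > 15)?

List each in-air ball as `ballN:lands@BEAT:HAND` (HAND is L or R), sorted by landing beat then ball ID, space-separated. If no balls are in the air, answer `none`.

Answer: ball4:lands@16:L ball3:lands@18:L ball2:lands@20:L ball5:lands@22:L

Derivation:
Beat 0 (L): throw ball1 h=3 -> lands@3:R; in-air after throw: [b1@3:R]
Beat 1 (R): throw ball2 h=7 -> lands@8:L; in-air after throw: [b1@3:R b2@8:L]
Beat 2 (L): throw ball3 h=8 -> lands@10:L; in-air after throw: [b1@3:R b2@8:L b3@10:L]
Beat 3 (R): throw ball1 h=2 -> lands@5:R; in-air after throw: [b1@5:R b2@8:L b3@10:L]
Beat 4 (L): throw ball4 h=3 -> lands@7:R; in-air after throw: [b1@5:R b4@7:R b2@8:L b3@10:L]
Beat 5 (R): throw ball1 h=7 -> lands@12:L; in-air after throw: [b4@7:R b2@8:L b3@10:L b1@12:L]
Beat 6 (L): throw ball5 h=8 -> lands@14:L; in-air after throw: [b4@7:R b2@8:L b3@10:L b1@12:L b5@14:L]
Beat 7 (R): throw ball4 h=2 -> lands@9:R; in-air after throw: [b2@8:L b4@9:R b3@10:L b1@12:L b5@14:L]
Beat 8 (L): throw ball2 h=3 -> lands@11:R; in-air after throw: [b4@9:R b3@10:L b2@11:R b1@12:L b5@14:L]
Beat 9 (R): throw ball4 h=7 -> lands@16:L; in-air after throw: [b3@10:L b2@11:R b1@12:L b5@14:L b4@16:L]
Beat 10 (L): throw ball3 h=8 -> lands@18:L; in-air after throw: [b2@11:R b1@12:L b5@14:L b4@16:L b3@18:L]
Beat 11 (R): throw ball2 h=2 -> lands@13:R; in-air after throw: [b1@12:L b2@13:R b5@14:L b4@16:L b3@18:L]
Beat 12 (L): throw ball1 h=3 -> lands@15:R; in-air after throw: [b2@13:R b5@14:L b1@15:R b4@16:L b3@18:L]
Beat 13 (R): throw ball2 h=7 -> lands@20:L; in-air after throw: [b5@14:L b1@15:R b4@16:L b3@18:L b2@20:L]
Beat 14 (L): throw ball5 h=8 -> lands@22:L; in-air after throw: [b1@15:R b4@16:L b3@18:L b2@20:L b5@22:L]
Beat 15 (R): throw ball1 h=2 -> lands@17:R; in-air after throw: [b4@16:L b1@17:R b3@18:L b2@20:L b5@22:L]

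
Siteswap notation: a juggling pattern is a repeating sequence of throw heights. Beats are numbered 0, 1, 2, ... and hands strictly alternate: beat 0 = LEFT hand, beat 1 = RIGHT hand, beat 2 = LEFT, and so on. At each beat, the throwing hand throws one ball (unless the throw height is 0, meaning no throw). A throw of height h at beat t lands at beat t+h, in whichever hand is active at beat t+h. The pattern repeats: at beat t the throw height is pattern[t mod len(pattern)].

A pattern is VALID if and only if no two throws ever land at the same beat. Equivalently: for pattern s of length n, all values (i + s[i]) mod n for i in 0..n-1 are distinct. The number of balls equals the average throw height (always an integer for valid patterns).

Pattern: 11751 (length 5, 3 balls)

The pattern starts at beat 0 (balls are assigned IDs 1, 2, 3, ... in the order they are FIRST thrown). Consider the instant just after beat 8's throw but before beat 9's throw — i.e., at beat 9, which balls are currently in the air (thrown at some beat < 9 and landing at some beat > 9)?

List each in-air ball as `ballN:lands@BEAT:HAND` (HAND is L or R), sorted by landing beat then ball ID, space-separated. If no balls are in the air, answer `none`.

Beat 0 (L): throw ball1 h=1 -> lands@1:R; in-air after throw: [b1@1:R]
Beat 1 (R): throw ball1 h=1 -> lands@2:L; in-air after throw: [b1@2:L]
Beat 2 (L): throw ball1 h=7 -> lands@9:R; in-air after throw: [b1@9:R]
Beat 3 (R): throw ball2 h=5 -> lands@8:L; in-air after throw: [b2@8:L b1@9:R]
Beat 4 (L): throw ball3 h=1 -> lands@5:R; in-air after throw: [b3@5:R b2@8:L b1@9:R]
Beat 5 (R): throw ball3 h=1 -> lands@6:L; in-air after throw: [b3@6:L b2@8:L b1@9:R]
Beat 6 (L): throw ball3 h=1 -> lands@7:R; in-air after throw: [b3@7:R b2@8:L b1@9:R]
Beat 7 (R): throw ball3 h=7 -> lands@14:L; in-air after throw: [b2@8:L b1@9:R b3@14:L]
Beat 8 (L): throw ball2 h=5 -> lands@13:R; in-air after throw: [b1@9:R b2@13:R b3@14:L]
Beat 9 (R): throw ball1 h=1 -> lands@10:L; in-air after throw: [b1@10:L b2@13:R b3@14:L]

Answer: ball2:lands@13:R ball3:lands@14:L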